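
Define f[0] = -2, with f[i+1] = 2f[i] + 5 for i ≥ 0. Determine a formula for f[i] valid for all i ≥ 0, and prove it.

Claim: f[i] = 3·2^i − 5.

Base case: f[0] = -2, and 3·2^0 − 5 = 3 − 5 = -2.
Assume f[j] = 3·2^j − 5 for some j ≥ 0.
Then f[j+1] = 2f[j] + 5 = 2·(3·2^j − 5) + 5 = 6·2^j − 10 + 5 = 3·2^{j+1} − 5.
Hence f[i] = 3·2^i − 5 for every i ≥ 0, by induction.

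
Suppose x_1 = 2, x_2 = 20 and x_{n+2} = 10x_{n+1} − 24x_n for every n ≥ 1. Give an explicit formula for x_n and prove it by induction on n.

Claim: x_n = 6^n − 4^n.

Base cases: x_1 = 2 and 6^1 − 4^1 = 2; x_2 = 20 and 6^2 − 4^2 = 20.
Assume x_j = 6^j − 4^j for all 1 ≤ j ≤ m, where m ≥ 2.
Then x_{m+1} = 10x_m − 24x_{m−1} = 10·(6^m − 4^m) − 24·(6^{m−1} − 4^{m−1}) = (10·6 − 24)6^{m−1} − (10·4 − 24)4^{m−1} = 36·6^{m−1} − 16·4^{m−1} = 6^{m+1} − 4^{m+1}.
Hence x_n = 6^n − 4^n for every n ≥ 1, by strong induction.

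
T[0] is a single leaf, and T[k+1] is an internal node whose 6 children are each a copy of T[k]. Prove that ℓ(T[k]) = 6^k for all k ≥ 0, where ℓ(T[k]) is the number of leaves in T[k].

Base case: ℓ(T[0]) = 1, and 6^0 = 1.
Assume ℓ(T[j]) = 6^j.
Then ℓ(T[j+1]) = 6·ℓ(T[j]) = 6·6^j = 6^{j+1}.
This completes the inductive step, so ℓ(T[k]) = 6^k for all k ≥ 0.

ℓ(T[k]) = 6^k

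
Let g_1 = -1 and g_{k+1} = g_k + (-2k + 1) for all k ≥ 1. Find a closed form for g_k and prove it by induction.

Claim: g_k = -k^2 + 2k − 2.

Base case: g_1 = -1, and -1^2 + 2·1 − 2 = -1.
Assume g_j = -j^2 + 2j − 2.
Then g_{j+1} = g_j + (-2j + 1) = (-j^2 + 2j − 2) + (-2j + 1) = -j^2 − 1,
and -(j+1)^2 + 2·(j+1) − 2 = -j^2 − 1.
Hence g_k = -k^2 + 2k − 2 for every k ≥ 1, by induction.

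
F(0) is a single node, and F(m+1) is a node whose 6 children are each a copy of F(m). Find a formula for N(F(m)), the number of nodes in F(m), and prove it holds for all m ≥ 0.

Claim: N(F(m)) = (6^{m+1} − 1)/5.

Base case: N(F(0)) = 1, and (6^{0+1} − 1)/5 = 1.
Assume N(F(k)) = (6^{k+1} − 1)/5.
Then N(F(k+1)) = 1 + 6N(F(k)) = 1 + 6·(6^{k+1} − 1)/5 = 1 + (6^{k+2} − 6)/5 = (5 + 6^{k+2} − 6)/5 = (6^{k+2} − 1)/5.
So the formula holds for k+1, and by induction N(F(m)) = (6^{m+1} − 1)/5 for all m ≥ 0.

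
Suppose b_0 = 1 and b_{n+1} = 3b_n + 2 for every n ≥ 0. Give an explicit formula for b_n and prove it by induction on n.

Claim: b_n = 2·3^n − 1.

Base case: b_0 = 1, and 2·3^0 − 1 = 2 − 1 = 1.
Assume b_m = 2·3^m − 1 for some m ≥ 0.
Then b_{m+1} = 3b_m + 2 = 3·(2·3^m − 1) + 2 = 6·3^m − 3 + 2 = 2·3^{m+1} − 1.
Hence b_n = 2·3^n − 1 for every n ≥ 0, by induction.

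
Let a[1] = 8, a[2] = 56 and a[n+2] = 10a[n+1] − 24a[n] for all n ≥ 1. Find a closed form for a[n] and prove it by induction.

Claim: a[n] = -4^n + 2·6^n.

Base cases: a[1] = 8 and -4^1 + 2·6^1 = 8; a[2] = 56 and -4^2 + 2·6^2 = 56.
Assume a[i] = -4^i + 2·6^i for all 1 ≤ i ≤ j, where j ≥ 2.
Then a[j+1] = 10a[j] − 24a[j−1] = 10·(-4^j + 2·6^j) − 24·(-4^{j−1} + 2·6^{j−1}) = -(10·4 − 24)4^{j−1} + 2·(10·6 − 24)6^{j−1} = -16·4^{j−1} + 72·6^{j−1} = -4^{j+1} + 2·6^{j+1}.
This completes the inductive step, so a[n] = -4^n + 2·6^n for all n ≥ 1.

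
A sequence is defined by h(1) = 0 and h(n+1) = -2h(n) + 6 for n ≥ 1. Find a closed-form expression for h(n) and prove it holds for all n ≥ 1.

Claim: h(n) = (-2)^n + 2.

Base case: h(1) = 0, and (-2)^1 + 2 = -2 + 2 = 0.
Assume h(r) = (-2)^r + 2 for some r ≥ 1.
Then h(r+1) = -2h(r) + 6 = -2·((-2)^r + 2) + 6 = -2·(-2)^r − 4 + 6 = (-2)^{r+1} + 2.
By induction, h(n) = (-2)^n + 2 for all n ≥ 1.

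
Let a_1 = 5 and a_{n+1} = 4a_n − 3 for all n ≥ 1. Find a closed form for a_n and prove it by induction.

Claim: a_n = 4^n + 1.

Base case: a_1 = 5, and 4^1 + 1 = 4 + 1 = 5.
Assume a_m = 4^m + 1 for some m ≥ 1.
Then a_{m+1} = 4a_m − 3 = 4·(4^m + 1) − 3 = 4^{m+1} + 4 − 3 = 4^{m+1} + 1.
By induction, a_n = 4^n + 1 for all n ≥ 1.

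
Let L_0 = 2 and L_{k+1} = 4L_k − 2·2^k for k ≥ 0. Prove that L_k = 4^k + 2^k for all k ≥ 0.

Base case: L_0 = 2, and 4^0 + 2^0 = 1 + 1 = 2.
Assume L_m = 4^m + 2^m for some m ≥ 0.
Then L_{m+1} = 4L_m − 2·2^m = 4·(4^m + 2^m) − 2·2^m = 4^{m+1} + 4·2^m − 2·2^m = 4^{m+1} + 2·2^m = 4^{m+1} + 2^{m+1}.
So the formula holds for m+1, and by induction L_k = 4^k + 2^k for all k ≥ 0.

L_k = 4^k + 2^k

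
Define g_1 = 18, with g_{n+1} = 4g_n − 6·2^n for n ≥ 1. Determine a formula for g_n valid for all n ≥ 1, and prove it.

Claim: g_n = 3·4^n + 3·2^n.

Base case: g_1 = 18, and 3·4^1 + 3·2^1 = 12 + 6 = 18.
Assume g_r = 3·4^r + 3·2^r for some r ≥ 1.
Then g_{r+1} = 4g_r − 6·2^r = 4·(3·4^r + 3·2^r) − 6·2^r = 3·4^{r+1} + 12·2^r − 6·2^r = 3·4^{r+1} + 6·2^r = 3·4^{r+1} + 3·2^{r+1}.
So the formula holds for r+1, and by induction g_n = 3·4^n + 3·2^n for all n ≥ 1.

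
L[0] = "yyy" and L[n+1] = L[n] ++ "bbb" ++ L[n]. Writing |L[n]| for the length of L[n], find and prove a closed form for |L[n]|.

Claim: |L[n]| = 6·2^n − 3.

Base case: |L[0]| = 3, and 6·2^0 − 3 = 3.
Assume |L[r]| = 6·2^r − 3.
Then |L[r+1]| = |L[r]| + 3 + |L[r]| = 2|L[r]| + 3 = 2(6·2^r − 3) + 3 = 6·2^{r+1} − 6 + 3 = 6·2^{r+1} − 3.
So the formula holds for r+1, and by induction |L[n]| = 6·2^n − 3 for all n ≥ 0.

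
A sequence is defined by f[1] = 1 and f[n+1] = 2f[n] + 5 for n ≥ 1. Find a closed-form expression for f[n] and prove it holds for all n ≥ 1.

Claim: f[n] = 3·2^n − 5.

Base case: f[1] = 1, and 3·2^1 − 5 = 6 − 5 = 1.
Assume f[k] = 3·2^k − 5 for some k ≥ 1.
Then f[k+1] = 2f[k] + 5 = 2·(3·2^k − 5) + 5 = 6·2^k − 10 + 5 = 3·2^{k+1} − 5.
Hence f[n] = 3·2^n − 5 for every n ≥ 1, by induction.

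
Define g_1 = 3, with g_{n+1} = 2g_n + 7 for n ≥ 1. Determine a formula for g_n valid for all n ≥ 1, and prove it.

Claim: g_n = 5·2^n − 7.

Base case: g_1 = 3, and 5·2^1 − 7 = 10 − 7 = 3.
Assume g_k = 5·2^k − 7 for some k ≥ 1.
Then g_{k+1} = 2g_k + 7 = 2·(5·2^k − 7) + 7 = 10·2^k − 14 + 7 = 5·2^{k+1} − 7.
So the formula holds for k+1, and by induction g_n = 5·2^n − 7 for all n ≥ 1.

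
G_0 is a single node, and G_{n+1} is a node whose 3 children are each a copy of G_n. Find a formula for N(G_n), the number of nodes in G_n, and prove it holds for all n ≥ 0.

Claim: N(G_n) = (3^{n+1} − 1)/2.

Base case: N(G_0) = 1, and (3^{0+1} − 1)/2 = 1.
Assume N(G_m) = (3^{m+1} − 1)/2.
Then N(G_{m+1}) = 1 + 3N(G_m) = 1 + 3·(3^{m+1} − 1)/2 = 1 + (3^{m+2} − 3)/2 = (2 + 3^{m+2} − 3)/2 = (3^{m+2} − 1)/2.
This completes the inductive step, so N(G_n) = (3^{n+1} − 1)/2 for all n ≥ 0.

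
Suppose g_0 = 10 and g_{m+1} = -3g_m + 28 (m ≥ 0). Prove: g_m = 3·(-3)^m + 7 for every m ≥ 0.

Base case: g_0 = 10, and 3·(-3)^0 + 7 = 3 + 7 = 10.
Assume g_r = 3·(-3)^r + 7 for some r ≥ 0.
Then g_{r+1} = -3g_r + 28 = -3·(3·(-3)^r + 7) + 28 = -9·(-3)^r − 21 + 28 = 3·(-3)^{r+1} + 7.
So the formula holds for r+1, and by induction g_m = 3·(-3)^m + 7 for all m ≥ 0.

g_m = 3·(-3)^m + 7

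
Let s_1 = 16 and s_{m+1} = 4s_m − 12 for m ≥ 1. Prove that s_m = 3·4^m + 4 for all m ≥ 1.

Base case: s_1 = 16, and 3·4^1 + 4 = 12 + 4 = 16.
Assume s_k = 3·4^k + 4 for some k ≥ 1.
Then s_{k+1} = 4s_k − 12 = 4·(3·4^k + 4) − 12 = 12·4^k + 16 − 12 = 3·4^{k+1} + 4.
This completes the inductive step, so s_m = 3·4^m + 4 for all m ≥ 1.

s_m = 3·4^m + 4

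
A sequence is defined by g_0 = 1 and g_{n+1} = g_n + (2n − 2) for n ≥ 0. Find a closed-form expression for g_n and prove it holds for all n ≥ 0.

Claim: g_n = n^2 − 3n + 1.

Base case: g_0 = 1, and 0^2 − 3·0 + 1 = 1.
Assume g_k = k^2 − 3k + 1.
Then g_{k+1} = g_k + (2k − 2) = (k^2 − 3k + 1) + (2k − 2) = k^2 − k − 1,
and (k+1)^2 − 3·(k+1) + 1 = k^2 − k − 1.
By induction, g_n = n^2 − 3n + 1 for all n ≥ 0.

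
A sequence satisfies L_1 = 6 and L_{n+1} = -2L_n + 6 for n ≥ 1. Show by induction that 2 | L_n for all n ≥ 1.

Base case: L_1 = 6 = 2·3, so 2 | L_1.
Assume 2 | L_j, so L_j = 2t for some integer t.
Then L_{j+1} = -2L_j + 6 = -2·(2t) + 6 = 2(-2t + 3), so 2 | L_{j+1}.
By induction, 2 | L_n for all n ≥ 1.

2 | L_n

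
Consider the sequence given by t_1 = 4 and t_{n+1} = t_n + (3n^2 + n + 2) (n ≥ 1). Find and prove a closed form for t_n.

Claim: t_n = n^3 − n^2 + 2n + 2.

Base case: t_1 = 4, and 1^3 − 1^2 + 2·1 + 2 = 4.
Assume t_r = r^3 − r^2 + 2r + 2.
Then t_{r+1} = t_r + (3r^2 + r + 2) = (r^3 − r^2 + 2r + 2) + (3r^2 + r + 2) = r^3 + 2r^2 + 3r + 4,
and (r+1)^3 − (r+1)^2 + 2·(r+1) + 2 = r^3 + 2r^2 + 3r + 4.
Hence t_n = n^3 − n^2 + 2n + 2 for every n ≥ 1, by induction.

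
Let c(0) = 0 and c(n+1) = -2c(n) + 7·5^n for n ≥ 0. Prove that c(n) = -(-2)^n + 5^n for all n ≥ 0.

Base case: c(0) = 0, and -(-2)^0 + 5^0 = -1 + 1 = 0.
Assume c(m) = -(-2)^m + 5^m for some m ≥ 0.
Then c(m+1) = -2c(m) + 7·5^m = -2·(-(-2)^m + 5^m) + 7·5^m = -(-2)^{m+1} − 2·5^m + 7·5^m = -(-2)^{m+1} + 5·5^m = -(-2)^{m+1} + 5^{m+1}.
By induction, c(n) = -(-2)^n + 5^n for all n ≥ 0.

c(n) = -(-2)^n + 5^n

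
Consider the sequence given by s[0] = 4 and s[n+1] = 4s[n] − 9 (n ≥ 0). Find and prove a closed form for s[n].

Claim: s[n] = 4^n + 3.

Base case: s[0] = 4, and 4^0 + 3 = 1 + 3 = 4.
Assume s[r] = 4^r + 3 for some r ≥ 0.
Then s[r+1] = 4s[r] − 9 = 4·(4^r + 3) − 9 = 4^{r+1} + 12 − 9 = 4^{r+1} + 3.
By induction, s[n] = 4^n + 3 for all n ≥ 0.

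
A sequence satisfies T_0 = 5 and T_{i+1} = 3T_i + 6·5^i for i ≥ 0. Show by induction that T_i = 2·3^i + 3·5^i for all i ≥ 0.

Base case: T_0 = 5, and 2·3^0 + 3·5^0 = 2 + 3 = 5.
Assume T_m = 2·3^m + 3·5^m for some m ≥ 0.
Then T_{m+1} = 3T_m + 6·5^m = 3·(2·3^m + 3·5^m) + 6·5^m = 2·3^{m+1} + 9·5^m + 6·5^m = 2·3^{m+1} + 15·5^m = 2·3^{m+1} + 3·5^{m+1}.
So the formula holds for m+1, and by induction T_i = 2·3^i + 3·5^i for all i ≥ 0.

T_i = 2·3^i + 3·5^i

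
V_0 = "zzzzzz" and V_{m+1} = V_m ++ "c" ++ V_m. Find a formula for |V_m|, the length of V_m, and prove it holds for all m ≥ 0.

Claim: |V_m| = 7·2^m − 1.

Base case: |V_0| = 6, and 7·2^0 − 1 = 6.
Assume |V_k| = 7·2^k − 1.
Then |V_{k+1}| = |V_k| + 1 + |V_k| = 2|V_k| + 1 = 2(7·2^k − 1) + 1 = 7·2^{k+1} − 2 + 1 = 7·2^{k+1} − 1.
Hence |V_m| = 7·2^m − 1 for every m ≥ 0, by induction.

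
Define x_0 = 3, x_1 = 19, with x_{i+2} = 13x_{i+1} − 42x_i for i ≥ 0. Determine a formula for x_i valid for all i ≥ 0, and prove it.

Claim: x_i = 7^i + 2·6^i.

Base cases: x_0 = 3 and 7^0 + 2·6^0 = 3; x_1 = 19 and 7^1 + 2·6^1 = 19.
Assume x_t = 7^t + 2·6^t for all 0 ≤ t ≤ j, where j ≥ 1.
Then x_{j+1} = 13x_j − 42x_{j−1} = 13·(7^j + 2·6^j) − 42·(7^{j−1} + 2·6^{j−1}) = (13·7 − 42)7^{j−1} + 2·(13·6 − 42)6^{j−1} = 49·7^{j−1} + 72·6^{j−1} = 7^{j+1} + 2·6^{j+1}.
By strong induction, x_i = 7^i + 2·6^i for all i ≥ 0.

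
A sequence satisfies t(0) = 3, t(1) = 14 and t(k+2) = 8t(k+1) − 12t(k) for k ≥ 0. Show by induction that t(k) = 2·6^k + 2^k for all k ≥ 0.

Base cases: t(0) = 3 and 2·6^0 + 2^0 = 3; t(1) = 14 and 2·6^1 + 2^1 = 14.
Assume t(j) = 2·6^j + 2^j for all 0 ≤ j ≤ m, where m ≥ 1.
Then t(m+1) = 8t(m) − 12t(m−1) = 8·(2·6^m + 2^m) − 12·(2·6^{m−1} + 2^{m−1}) = 2·(8·6 − 12)6^{m−1} + (8·2 − 12)2^{m−1} = 72·6^{m−1} + 4·2^{m−1} = 2·6^{m+1} + 2^{m+1}.
Hence t(k) = 2·6^k + 2^k for every k ≥ 0, by strong induction.

t(k) = 2·6^k + 2^k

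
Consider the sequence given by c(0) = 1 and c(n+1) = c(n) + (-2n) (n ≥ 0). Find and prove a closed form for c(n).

Claim: c(n) = -n^2 + n + 1.

Base case: c(0) = 1, and -0^2 + 0 + 1 = 1.
Assume c(r) = -r^2 + r + 1.
Then c(r+1) = c(r) + (-2r) = (-r^2 + r + 1) + (-2r) = -r^2 − r + 1,
and -(r+1)^2 + (r+1) + 1 = -r^2 − r + 1.
By induction, c(n) = -n^2 + n + 1 for all n ≥ 0.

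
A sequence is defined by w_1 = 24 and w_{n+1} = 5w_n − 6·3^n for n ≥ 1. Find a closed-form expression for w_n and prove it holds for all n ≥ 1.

Claim: w_n = 3·5^n + 3·3^n.

Base case: w_1 = 24, and 3·5^1 + 3·3^1 = 15 + 9 = 24.
Assume w_k = 3·5^k + 3·3^k for some k ≥ 1.
Then w_{k+1} = 5w_k − 6·3^k = 5·(3·5^k + 3·3^k) − 6·3^k = 3·5^{k+1} + 15·3^k − 6·3^k = 3·5^{k+1} + 9·3^k = 3·5^{k+1} + 3·3^{k+1}.
So the formula holds for k+1, and by induction w_n = 3·5^n + 3·3^n for all n ≥ 1.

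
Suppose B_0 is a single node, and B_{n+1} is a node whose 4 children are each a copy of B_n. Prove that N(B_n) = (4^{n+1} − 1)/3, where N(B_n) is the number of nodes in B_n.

Base case: N(B_0) = 1, and (4^{0+1} − 1)/3 = 1.
Assume N(B_m) = (4^{m+1} − 1)/3.
Then N(B_{m+1}) = 1 + 4N(B_m) = 1 + 4·(4^{m+1} − 1)/3 = 1 + (4^{m+2} − 4)/3 = (3 + 4^{m+2} − 4)/3 = (4^{m+2} − 1)/3.
By induction, N(B_n) = (4^{n+1} − 1)/3 for all n ≥ 0.

N(B_n) = (4^{n+1} − 1)/3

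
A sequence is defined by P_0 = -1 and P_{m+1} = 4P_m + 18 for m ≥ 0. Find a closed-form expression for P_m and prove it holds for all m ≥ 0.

Claim: P_m = 5·4^m − 6.

Base case: P_0 = -1, and 5·4^0 − 6 = 5 − 6 = -1.
Assume P_j = 5·4^j − 6 for some j ≥ 0.
Then P_{j+1} = 4P_j + 18 = 4·(5·4^j − 6) + 18 = 20·4^j − 24 + 18 = 5·4^{j+1} − 6.
Hence P_m = 5·4^m − 6 for every m ≥ 0, by induction.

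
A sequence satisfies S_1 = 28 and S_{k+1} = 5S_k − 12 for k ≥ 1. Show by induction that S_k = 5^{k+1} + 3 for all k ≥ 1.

Base case: S_1 = 28, and 5^{1+1} + 3 = 25 + 3 = 28.
Assume S_j = 5^{j+1} + 3 for some j ≥ 1.
Then S_{j+1} = 5S_j − 12 = 5·(5^{j+1} + 3) − 12 = 5^{j+2} + 15 − 12 = 5^{j+2} + 3.
So the formula holds for j+1, and by induction S_k = 5^{k+1} + 3 for all k ≥ 1.

S_k = 5^{k+1} + 3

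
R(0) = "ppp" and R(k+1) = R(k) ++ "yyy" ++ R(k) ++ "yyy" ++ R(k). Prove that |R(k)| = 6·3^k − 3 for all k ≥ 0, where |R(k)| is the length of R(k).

Base case: |R(0)| = 3, and 6·3^0 − 3 = 3.
Assume |R(r)| = 6·3^r − 3.
Then |R(r+1)| = 3|R(r)| + 6 = 3(6·3^r − 3) + 6 = 6·3^{r+1} − 9 + 6 = 6·3^{r+1} − 3.
Hence |R(k)| = 6·3^k − 3 for every k ≥ 0, by induction.

|R(k)| = 6·3^k − 3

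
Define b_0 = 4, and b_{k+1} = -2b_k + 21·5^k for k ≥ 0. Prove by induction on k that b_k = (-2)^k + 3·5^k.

Base case: b_0 = 4, and (-2)^0 + 3·5^0 = 1 + 3 = 4.
Assume b_j = (-2)^j + 3·5^j for some j ≥ 0.
Then b_{j+1} = -2b_j + 21·5^j = -2·((-2)^j + 3·5^j) + 21·5^j = (-2)^{j+1} − 6·5^j + 21·5^j = (-2)^{j+1} + 15·5^j = (-2)^{j+1} + 3·5^{j+1}.
By induction, b_k = (-2)^k + 3·5^k for all k ≥ 0.

b_k = (-2)^k + 3·5^k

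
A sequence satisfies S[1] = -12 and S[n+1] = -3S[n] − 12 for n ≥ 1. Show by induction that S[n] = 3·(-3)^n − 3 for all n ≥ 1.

Base case: S[1] = -12, and 3·(-3)^1 − 3 = -9 − 3 = -12.
Assume S[j] = 3·(-3)^j − 3 for some j ≥ 1.
Then S[j+1] = -3S[j] − 12 = -3·(3·(-3)^j − 3) − 12 = -9·(-3)^j + 9 − 12 = 3·(-3)^{j+1} − 3.
Hence S[n] = 3·(-3)^n − 3 for every n ≥ 1, by induction.

S[n] = 3·(-3)^n − 3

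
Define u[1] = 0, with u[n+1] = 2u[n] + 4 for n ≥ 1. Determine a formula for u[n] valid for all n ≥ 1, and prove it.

Claim: u[n] = 2^{n+1} − 4.

Base case: u[1] = 0, and 2^{1+1} − 4 = 4 − 4 = 0.
Assume u[k] = 2^{k+1} − 4 for some k ≥ 1.
Then u[k+1] = 2u[k] + 4 = 2·(2^{k+1} − 4) + 4 = 2^{k+2} − 8 + 4 = 2^{k+2} − 4.
So the formula holds for k+1, and by induction u[n] = 2^{n+1} − 4 for all n ≥ 1.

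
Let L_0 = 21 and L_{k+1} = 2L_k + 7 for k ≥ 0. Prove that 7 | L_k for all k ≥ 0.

Base case: L_0 = 21 = 7·3, so 7 | L_0.
Assume 7 | L_j, so L_j = 7t for some integer t.
Then L_{j+1} = 2L_j + 7 = 2·(7t) + 7 = 7(2t + 1), so 7 | L_{j+1}.
This completes the inductive step, so 7 | L_k for all k ≥ 0.

7 | L_k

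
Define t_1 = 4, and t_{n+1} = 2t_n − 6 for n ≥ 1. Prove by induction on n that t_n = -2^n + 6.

Base case: t_1 = 4, and -2^1 + 6 = -2 + 6 = 4.
Assume t_k = -2^k + 6 for some k ≥ 1.
Then t_{k+1} = 2t_k − 6 = 2·(-2^k + 6) − 6 = -2^{k+1} + 12 − 6 = -2^{k+1} + 6.
By induction, t_n = -2^n + 6 for all n ≥ 1.

t_n = -2^n + 6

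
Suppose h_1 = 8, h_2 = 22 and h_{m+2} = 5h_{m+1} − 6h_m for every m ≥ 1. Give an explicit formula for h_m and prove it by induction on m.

Claim: h_m = 2^m + 2·3^m.

Base cases: h_1 = 8 and 2^1 + 2·3^1 = 8; h_2 = 22 and 2^2 + 2·3^2 = 22.
Assume h_i = 2^i + 2·3^i for all 1 ≤ i ≤ j, where j ≥ 2.
Then h_{j+1} = 5h_j − 6h_{j−1} = 5·(2^j + 2·3^j) − 6·(2^{j−1} + 2·3^{j−1}) = (5·2 − 6)2^{j−1} + 2·(5·3 − 6)3^{j−1} = 4·2^{j−1} + 18·3^{j−1} = 2^{j+1} + 2·3^{j+1}.
Hence h_m = 2^m + 2·3^m for every m ≥ 1, by strong induction.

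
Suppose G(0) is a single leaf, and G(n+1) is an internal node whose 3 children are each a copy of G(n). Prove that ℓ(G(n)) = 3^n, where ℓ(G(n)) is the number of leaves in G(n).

Base case: ℓ(G(0)) = 1, and 3^0 = 1.
Assume ℓ(G(j)) = 3^j.
Then ℓ(G(j+1)) = 3·ℓ(G(j)) = 3·3^j = 3^{j+1}.
So the formula holds for j+1, and by induction ℓ(G(n)) = 3^n for all n ≥ 0.

ℓ(G(n)) = 3^n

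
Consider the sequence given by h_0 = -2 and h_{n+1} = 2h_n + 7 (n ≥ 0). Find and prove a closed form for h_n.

Claim: h_n = 5·2^n − 7.

Base case: h_0 = -2, and 5·2^0 − 7 = 5 − 7 = -2.
Assume h_r = 5·2^r − 7 for some r ≥ 0.
Then h_{r+1} = 2h_r + 7 = 2·(5·2^r − 7) + 7 = 10·2^r − 14 + 7 = 5·2^{r+1} − 7.
By induction, h_n = 5·2^n − 7 for all n ≥ 0.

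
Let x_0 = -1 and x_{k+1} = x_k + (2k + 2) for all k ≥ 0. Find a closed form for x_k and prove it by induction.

Claim: x_k = k^2 + k − 1.

Base case: x_0 = -1, and 0^2 + 0 − 1 = -1.
Assume x_r = r^2 + r − 1.
Then x_{r+1} = x_r + (2r + 2) = (r^2 + r − 1) + (2r + 2) = r^2 + 3r + 1,
and (r+1)^2 + (r+1) − 1 = r^2 + 3r + 1.
This completes the inductive step, so x_k = k^2 + k − 1 for all k ≥ 0.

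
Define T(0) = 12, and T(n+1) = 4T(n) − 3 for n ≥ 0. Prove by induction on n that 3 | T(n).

Base case: T(0) = 12 = 3·4, so 3 | T(0).
Assume 3 | T(r), so T(r) = 3t for some integer t.
Then T(r+1) = 4T(r) − 3 = 4·(3t) − 3 = 3(4t − 1), so 3 | T(r+1).
By induction, 3 | T(n) for all n ≥ 0.

3 | T(n)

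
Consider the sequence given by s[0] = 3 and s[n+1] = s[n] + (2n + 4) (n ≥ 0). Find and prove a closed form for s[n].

Claim: s[n] = n^2 + 3n + 3.

Base case: s[0] = 3, and 0^2 + 3·0 + 3 = 3.
Assume s[m] = m^2 + 3m + 3.
Then s[m+1] = s[m] + (2m + 4) = (m^2 + 3m + 3) + (2m + 4) = m^2 + 5m + 7,
and (m+1)^2 + 3·(m+1) + 3 = m^2 + 5m + 7.
Hence s[n] = n^2 + 3n + 3 for every n ≥ 0, by induction.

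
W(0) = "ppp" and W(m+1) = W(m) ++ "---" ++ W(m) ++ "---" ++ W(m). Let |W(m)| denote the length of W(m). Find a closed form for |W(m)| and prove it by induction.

Claim: |W(m)| = 6·3^m − 3.

Base case: |W(0)| = 3, and 6·3^0 − 3 = 3.
Assume |W(k)| = 6·3^k − 3.
Then |W(k+1)| = 3|W(k)| + 6 = 3(6·3^k − 3) + 6 = 6·3^{k+1} − 9 + 6 = 6·3^{k+1} − 3.
This completes the inductive step, so |W(m)| = 6·3^m − 3 for all m ≥ 0.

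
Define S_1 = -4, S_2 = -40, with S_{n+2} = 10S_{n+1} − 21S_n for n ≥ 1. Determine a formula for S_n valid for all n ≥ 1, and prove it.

Claim: S_n = -7^n + 3^n.

Base cases: S_1 = -4 and -7^1 + 3^1 = -4; S_2 = -40 and -7^2 + 3^2 = -40.
Assume S_i = -7^i + 3^i for all 1 ≤ i ≤ j, where j ≥ 2.
Then S_{j+1} = 10S_j − 21S_{j−1} = 10·(-7^j + 3^j) − 21·(-7^{j−1} + 3^{j−1}) = -(10·7 − 21)7^{j−1} + (10·3 − 21)3^{j−1} = -49·7^{j−1} + 9·3^{j−1} = -7^{j+1} + 3^{j+1}.
So the formula holds for j+1, and by strong induction S_n = -7^n + 3^n for all n ≥ 1.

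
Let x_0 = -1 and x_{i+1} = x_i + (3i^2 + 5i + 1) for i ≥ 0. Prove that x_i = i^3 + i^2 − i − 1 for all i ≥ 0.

Base case: x_0 = -1, and 0^3 + 0^2 − 0 − 1 = -1.
Assume x_r = r^3 + r^2 − r − 1.
Then x_{r+1} = x_r + (3r^2 + 5r + 1) = (r^3 + r^2 − r − 1) + (3r^2 + 5r + 1) = r^3 + 4r^2 + 4r,
and (r+1)^3 + (r+1)^2 − (r+1) − 1 = r^3 + 4r^2 + 4r.
Hence x_i = i^3 + i^2 − i − 1 for every i ≥ 0, by induction.

x_i = i^3 + i^2 − i − 1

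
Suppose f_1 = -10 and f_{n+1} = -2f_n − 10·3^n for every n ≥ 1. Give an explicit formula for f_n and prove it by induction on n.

Claim: f_n = 2·(-2)^n − 2·3^n.

Base case: f_1 = -10, and 2·(-2)^1 − 2·3^1 = -4 − 6 = -10.
Assume f_r = 2·(-2)^r − 2·3^r for some r ≥ 1.
Then f_{r+1} = -2f_r − 10·3^r = -2·(2·(-2)^r − 2·3^r) − 10·3^r = 2·(-2)^{r+1} + 4·3^r − 10·3^r = 2·(-2)^{r+1} − 6·3^r = 2·(-2)^{r+1} − 2·3^{r+1}.
So the formula holds for r+1, and by induction f_n = 2·(-2)^n − 2·3^n for all n ≥ 1.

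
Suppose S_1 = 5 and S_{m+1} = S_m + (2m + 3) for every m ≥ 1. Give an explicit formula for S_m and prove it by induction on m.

Claim: S_m = m^2 + 2m + 2.

Base case: S_1 = 5, and 1^2 + 2·1 + 2 = 5.
Assume S_r = r^2 + 2r + 2.
Then S_{r+1} = S_r + (2r + 3) = (r^2 + 2r + 2) + (2r + 3) = r^2 + 4r + 5,
and (r+1)^2 + 2·(r+1) + 2 = r^2 + 4r + 5.
By induction, S_m = m^2 + 2m + 2 for all m ≥ 1.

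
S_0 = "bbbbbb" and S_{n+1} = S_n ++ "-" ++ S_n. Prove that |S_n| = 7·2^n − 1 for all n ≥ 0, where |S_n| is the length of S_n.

Base case: |S_0| = 6, and 7·2^0 − 1 = 6.
Assume |S_k| = 7·2^k − 1.
Then |S_{k+1}| = |S_k| + 1 + |S_k| = 2|S_k| + 1 = 2(7·2^k − 1) + 1 = 7·2^{k+1} − 2 + 1 = 7·2^{k+1} − 1.
By induction, |S_n| = 7·2^n − 1 for all n ≥ 0.

|S_n| = 7·2^n − 1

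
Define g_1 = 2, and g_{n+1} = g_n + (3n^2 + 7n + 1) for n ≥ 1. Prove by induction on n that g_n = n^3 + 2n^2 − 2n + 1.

Base case: g_1 = 2, and 1^3 + 2·1^2 − 2·1 + 1 = 2.
Assume g_k = k^3 + 2k^2 − 2k + 1.
Then g_{k+1} = g_k + (3k^2 + 7k + 1) = (k^3 + 2k^2 − 2k + 1) + (3k^2 + 7k + 1) = k^3 + 5k^2 + 5k + 2,
and (k+1)^3 + 2·(k+1)^2 − 2·(k+1) + 1 = k^3 + 5k^2 + 5k + 2.
This completes the inductive step, so g_n = n^3 + 2n^2 − 2n + 1 for all n ≥ 1.

g_n = n^3 + 2n^2 − 2n + 1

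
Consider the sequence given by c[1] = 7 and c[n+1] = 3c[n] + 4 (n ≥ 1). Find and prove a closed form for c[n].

Claim: c[n] = 3^{n+1} − 2.

Base case: c[1] = 7, and 3^{1+1} − 2 = 9 − 2 = 7.
Assume c[m] = 3^{m+1} − 2 for some m ≥ 1.
Then c[m+1] = 3c[m] + 4 = 3·(3^{m+1} − 2) + 4 = 3^{m+2} − 6 + 4 = 3^{m+2} − 2.
By induction, c[n] = 3^{n+1} − 2 for all n ≥ 1.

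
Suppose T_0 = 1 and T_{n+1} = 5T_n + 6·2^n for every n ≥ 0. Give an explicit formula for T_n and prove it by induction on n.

Claim: T_n = 3·5^n − 2·2^n.

Base case: T_0 = 1, and 3·5^0 − 2·2^0 = 3 − 2 = 1.
Assume T_m = 3·5^m − 2·2^m for some m ≥ 0.
Then T_{m+1} = 5T_m + 6·2^m = 5·(3·5^m − 2·2^m) + 6·2^m = 3·5^{m+1} − 10·2^m + 6·2^m = 3·5^{m+1} − 4·2^m = 3·5^{m+1} − 2·2^{m+1}.
This completes the inductive step, so T_n = 3·5^n − 2·2^n for all n ≥ 0.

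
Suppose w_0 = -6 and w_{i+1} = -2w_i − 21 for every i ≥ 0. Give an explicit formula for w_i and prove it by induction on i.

Claim: w_i = (-2)^i − 7.

Base case: w_0 = -6, and (-2)^0 − 7 = 1 − 7 = -6.
Assume w_j = (-2)^j − 7 for some j ≥ 0.
Then w_{j+1} = -2w_j − 21 = -2·((-2)^j − 7) − 21 = -2·(-2)^j + 14 − 21 = (-2)^{j+1} − 7.
This completes the inductive step, so w_i = (-2)^i − 7 for all i ≥ 0.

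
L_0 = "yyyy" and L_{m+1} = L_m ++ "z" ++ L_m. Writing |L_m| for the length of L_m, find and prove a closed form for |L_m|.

Claim: |L_m| = 5·2^m − 1.

Base case: |L_0| = 4, and 5·2^0 − 1 = 4.
Assume |L_j| = 5·2^j − 1.
Then |L_{j+1}| = |L_j| + 1 + |L_j| = 2|L_j| + 1 = 2(5·2^j − 1) + 1 = 5·2^{j+1} − 2 + 1 = 5·2^{j+1} − 1.
This completes the inductive step, so |L_m| = 5·2^m − 1 for all m ≥ 0.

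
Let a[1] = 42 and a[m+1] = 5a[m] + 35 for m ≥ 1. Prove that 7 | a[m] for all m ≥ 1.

Base case: a[1] = 42 = 7·6, so 7 | a[1].
Assume 7 | a[r], so a[r] = 7t for some integer t.
Then a[r+1] = 5a[r] + 35 = 5·(7t) + 35 = 7(5t + 5), so 7 | a[r+1].
Hence 7 | a[m] for every m ≥ 1, by induction.

7 | a[m]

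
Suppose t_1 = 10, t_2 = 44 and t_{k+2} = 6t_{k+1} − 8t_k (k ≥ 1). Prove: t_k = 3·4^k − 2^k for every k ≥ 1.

Base cases: t_1 = 10 and 3·4^1 − 2^1 = 10; t_2 = 44 and 3·4^2 − 2^2 = 44.
Assume t_i = 3·4^i − 2^i for all 1 ≤ i ≤ j, where j ≥ 2.
Then t_{j+1} = 6t_j − 8t_{j−1} = 6·(3·4^j − 2^j) − 8·(3·4^{j−1} − 2^{j−1}) = 3·(6·4 − 8)4^{j−1} − (6·2 − 8)2^{j−1} = 48·4^{j−1} − 4·2^{j−1} = 3·4^{j+1} − 2^{j+1}.
This completes the inductive step, so t_k = 3·4^k − 2^k for all k ≥ 1.

t_k = 3·4^k − 2^k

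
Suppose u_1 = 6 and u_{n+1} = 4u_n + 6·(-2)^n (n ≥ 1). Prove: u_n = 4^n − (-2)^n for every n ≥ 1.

Base case: u_1 = 6, and 4^1 − (-2)^1 = 4 + 2 = 6.
Assume u_m = 4^m − (-2)^m for some m ≥ 1.
Then u_{m+1} = 4u_m + 6·(-2)^m = 4·(4^m − (-2)^m) + 6·(-2)^m = 4^{m+1} − 4·(-2)^m + 6·(-2)^m = 4^{m+1} + 2·(-2)^m = 4^{m+1} − (-2)^{m+1}.
By induction, u_n = 4^n − (-2)^n for all n ≥ 1.

u_n = 4^n − (-2)^n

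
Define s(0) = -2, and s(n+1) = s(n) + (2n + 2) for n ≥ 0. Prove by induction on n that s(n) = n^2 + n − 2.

Base case: s(0) = -2, and 0^2 + 0 − 2 = -2.
Assume s(r) = r^2 + r − 2.
Then s(r+1) = s(r) + (2r + 2) = (r^2 + r − 2) + (2r + 2) = r^2 + 3r,
and (r+1)^2 + (r+1) − 2 = r^2 + 3r.
This completes the inductive step, so s(n) = n^2 + n − 2 for all n ≥ 0.

s(n) = n^2 + n − 2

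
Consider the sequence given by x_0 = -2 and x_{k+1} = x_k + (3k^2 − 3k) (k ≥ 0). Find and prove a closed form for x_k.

Claim: x_k = k^3 − 3k^2 + 2k − 2.

Base case: x_0 = -2, and 0^3 − 3·0^2 + 2·0 − 2 = -2.
Assume x_j = j^3 − 3j^2 + 2j − 2.
Then x_{j+1} = x_j + (3j^2 − 3j) = (j^3 − 3j^2 + 2j − 2) + (3j^2 − 3j) = j^3 − j − 2,
and (j+1)^3 − 3·(j+1)^2 + 2·(j+1) − 2 = j^3 − j − 2.
This completes the inductive step, so x_k = k^3 − 3k^2 + 2k − 2 for all k ≥ 0.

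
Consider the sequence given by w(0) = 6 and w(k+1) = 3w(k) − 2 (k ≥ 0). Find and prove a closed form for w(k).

Claim: w(k) = 5·3^k + 1.

Base case: w(0) = 6, and 5·3^0 + 1 = 5 + 1 = 6.
Assume w(r) = 5·3^r + 1 for some r ≥ 0.
Then w(r+1) = 3w(r) − 2 = 3·(5·3^r + 1) − 2 = 15·3^r + 3 − 2 = 5·3^{r+1} + 1.
By induction, w(k) = 5·3^k + 1 for all k ≥ 0.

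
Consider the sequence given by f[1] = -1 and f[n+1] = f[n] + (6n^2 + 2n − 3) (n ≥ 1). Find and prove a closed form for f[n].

Claim: f[n] = 2n^3 − 2n^2 − 3n + 2.

Base case: f[1] = -1, and 2·1^3 − 2·1^2 − 3·1 + 2 = -1.
Assume f[j] = 2j^3 − 2j^2 − 3j + 2.
Then f[j+1] = f[j] + (6j^2 + 2j − 3) = (2j^3 − 2j^2 − 3j + 2) + (6j^2 + 2j − 3) = 2j^3 + 4j^2 − j − 1,
and 2·(j+1)^3 − 2·(j+1)^2 − 3·(j+1) + 2 = 2j^3 + 4j^2 − j − 1.
Hence f[n] = 2n^3 − 2n^2 − 3n + 2 for every n ≥ 1, by induction.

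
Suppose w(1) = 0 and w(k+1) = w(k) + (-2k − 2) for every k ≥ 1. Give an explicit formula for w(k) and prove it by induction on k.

Claim: w(k) = -k^2 − k + 2.

Base case: w(1) = 0, and -1^2 − 1 + 2 = 0.
Assume w(r) = -r^2 − r + 2.
Then w(r+1) = w(r) + (-2r − 2) = (-r^2 − r + 2) + (-2r − 2) = -r^2 − 3r,
and -(r+1)^2 − (r+1) + 2 = -r^2 − 3r.
This completes the inductive step, so w(k) = -k^2 − k + 2 for all k ≥ 1.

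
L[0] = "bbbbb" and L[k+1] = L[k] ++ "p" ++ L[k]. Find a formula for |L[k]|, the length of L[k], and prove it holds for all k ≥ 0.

Claim: |L[k]| = 6·2^k − 1.

Base case: |L[0]| = 5, and 6·2^0 − 1 = 5.
Assume |L[m]| = 6·2^m − 1.
Then |L[m+1]| = |L[m]| + 1 + |L[m]| = 2|L[m]| + 1 = 2(6·2^m − 1) + 1 = 6·2^{m+1} − 2 + 1 = 6·2^{m+1} − 1.
By induction, |L[k]| = 6·2^k − 1 for all k ≥ 0.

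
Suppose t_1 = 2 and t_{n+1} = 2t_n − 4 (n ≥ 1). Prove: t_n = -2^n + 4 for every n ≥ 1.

Base case: t_1 = 2, and -2^1 + 4 = -2 + 4 = 2.
Assume t_k = -2^k + 4 for some k ≥ 1.
Then t_{k+1} = 2t_k − 4 = 2·(-2^k + 4) − 4 = -2^{k+1} + 8 − 4 = -2^{k+1} + 4.
So the formula holds for k+1, and by induction t_n = -2^n + 4 for all n ≥ 1.

t_n = -2^n + 4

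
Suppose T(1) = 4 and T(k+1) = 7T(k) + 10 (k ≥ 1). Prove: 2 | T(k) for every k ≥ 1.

Base case: T(1) = 4 = 2·2, so 2 | T(1).
Assume 2 | T(j), so T(j) = 2t for some integer t.
Then T(j+1) = 7T(j) + 10 = 7·(2t) + 10 = 2(7t + 5), so 2 | T(j+1).
Hence 2 | T(k) for every k ≥ 1, by induction.

2 | T(k)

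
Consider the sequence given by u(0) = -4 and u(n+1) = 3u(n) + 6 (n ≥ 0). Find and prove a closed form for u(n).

Claim: u(n) = -3^n − 3.

Base case: u(0) = -4, and -3^0 − 3 = -1 − 3 = -4.
Assume u(j) = -3^j − 3 for some j ≥ 0.
Then u(j+1) = 3u(j) + 6 = 3·(-3^j − 3) + 6 = -3^{j+1} − 9 + 6 = -3^{j+1} − 3.
This completes the inductive step, so u(n) = -3^n − 3 for all n ≥ 0.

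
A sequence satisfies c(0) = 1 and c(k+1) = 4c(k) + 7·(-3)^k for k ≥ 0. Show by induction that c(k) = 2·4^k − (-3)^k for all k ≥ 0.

Base case: c(0) = 1, and 2·4^0 − (-3)^0 = 2 − 1 = 1.
Assume c(r) = 2·4^r − (-3)^r for some r ≥ 0.
Then c(r+1) = 4c(r) + 7·(-3)^r = 4·(2·4^r − (-3)^r) + 7·(-3)^r = 2·4^{r+1} − 4·(-3)^r + 7·(-3)^r = 2·4^{r+1} + 3·(-3)^r = 2·4^{r+1} − (-3)^{r+1}.
Hence c(k) = 2·4^k − (-3)^k for every k ≥ 0, by induction.

c(k) = 2·4^k − (-3)^k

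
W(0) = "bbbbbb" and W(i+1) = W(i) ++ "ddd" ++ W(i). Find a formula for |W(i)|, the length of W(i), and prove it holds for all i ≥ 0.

Claim: |W(i)| = 9·2^i − 3.

Base case: |W(0)| = 6, and 9·2^0 − 3 = 6.
Assume |W(k)| = 9·2^k − 3.
Then |W(k+1)| = |W(k)| + 3 + |W(k)| = 2|W(k)| + 3 = 2(9·2^k − 3) + 3 = 9·2^{k+1} − 6 + 3 = 9·2^{k+1} − 3.
This completes the inductive step, so |W(i)| = 9·2^i − 3 for all i ≥ 0.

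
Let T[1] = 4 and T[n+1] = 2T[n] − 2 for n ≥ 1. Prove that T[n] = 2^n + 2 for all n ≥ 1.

Base case: T[1] = 4, and 2^1 + 2 = 2 + 2 = 4.
Assume T[r] = 2^r + 2 for some r ≥ 1.
Then T[r+1] = 2T[r] − 2 = 2·(2^r + 2) − 2 = 2^{r+1} + 4 − 2 = 2^{r+1} + 2.
By induction, T[n] = 2^n + 2 for all n ≥ 1.

T[n] = 2^n + 2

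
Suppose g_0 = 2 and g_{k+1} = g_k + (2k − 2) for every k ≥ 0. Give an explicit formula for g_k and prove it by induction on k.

Claim: g_k = k^2 − 3k + 2.

Base case: g_0 = 2, and 0^2 − 3·0 + 2 = 2.
Assume g_j = j^2 − 3j + 2.
Then g_{j+1} = g_j + (2j − 2) = (j^2 − 3j + 2) + (2j − 2) = j^2 − j,
and (j+1)^2 − 3·(j+1) + 2 = j^2 − j.
This completes the inductive step, so g_k = k^2 − 3k + 2 for all k ≥ 0.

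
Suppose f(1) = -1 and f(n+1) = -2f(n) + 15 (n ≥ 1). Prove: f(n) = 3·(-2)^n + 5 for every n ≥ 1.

Base case: f(1) = -1, and 3·(-2)^1 + 5 = -6 + 5 = -1.
Assume f(r) = 3·(-2)^r + 5 for some r ≥ 1.
Then f(r+1) = -2f(r) + 15 = -2·(3·(-2)^r + 5) + 15 = -6·(-2)^r − 10 + 15 = 3·(-2)^{r+1} + 5.
By induction, f(n) = 3·(-2)^n + 5 for all n ≥ 1.

f(n) = 3·(-2)^n + 5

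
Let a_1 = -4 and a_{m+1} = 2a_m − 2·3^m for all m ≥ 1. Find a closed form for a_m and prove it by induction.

Claim: a_m = 2^m − 2·3^m.

Base case: a_1 = -4, and 2^1 − 2·3^1 = 2 − 6 = -4.
Assume a_k = 2^k − 2·3^k for some k ≥ 1.
Then a_{k+1} = 2a_k − 2·3^k = 2·(2^k − 2·3^k) − 2·3^k = 2^{k+1} − 4·3^k − 2·3^k = 2^{k+1} − 6·3^k = 2^{k+1} − 2·3^{k+1}.
So the formula holds for k+1, and by induction a_m = 2^m − 2·3^m for all m ≥ 1.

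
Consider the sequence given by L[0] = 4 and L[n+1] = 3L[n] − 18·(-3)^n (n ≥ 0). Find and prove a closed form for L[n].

Claim: L[n] = 3^n + 3·(-3)^n.

Base case: L[0] = 4, and 3^0 + 3·(-3)^0 = 1 + 3 = 4.
Assume L[j] = 3^j + 3·(-3)^j for some j ≥ 0.
Then L[j+1] = 3L[j] − 18·(-3)^j = 3·(3^j + 3·(-3)^j) − 18·(-3)^j = 3^{j+1} + 9·(-3)^j − 18·(-3)^j = 3^{j+1} − 9·(-3)^j = 3^{j+1} + 3·(-3)^{j+1}.
Hence L[n] = 3^n + 3·(-3)^n for every n ≥ 0, by induction.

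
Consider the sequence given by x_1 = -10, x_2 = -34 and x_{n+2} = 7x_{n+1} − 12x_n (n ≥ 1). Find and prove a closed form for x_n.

Claim: x_n = -4^n − 2·3^n.

Base cases: x_1 = -10 and -4^1 − 2·3^1 = -10; x_2 = -34 and -4^2 − 2·3^2 = -34.
Assume x_i = -4^i − 2·3^i for all 1 ≤ i ≤ j, where j ≥ 2.
Then x_{j+1} = 7x_j − 12x_{j−1} = 7·(-4^j − 2·3^j) − 12·(-4^{j−1} − 2·3^{j−1}) = -(7·4 − 12)4^{j−1} − 2·(7·3 − 12)3^{j−1} = -16·4^{j−1} − 18·3^{j−1} = -4^{j+1} − 2·3^{j+1}.
Hence x_n = -4^n − 2·3^n for every n ≥ 1, by strong induction.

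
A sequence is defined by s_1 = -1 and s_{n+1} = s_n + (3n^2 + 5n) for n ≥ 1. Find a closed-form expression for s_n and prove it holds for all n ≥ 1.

Claim: s_n = n^3 + n^2 − 2n − 1.

Base case: s_1 = -1, and 1^3 + 1^2 − 2·1 − 1 = -1.
Assume s_j = j^3 + j^2 − 2j − 1.
Then s_{j+1} = s_j + (3j^2 + 5j) = (j^3 + j^2 − 2j − 1) + (3j^2 + 5j) = j^3 + 4j^2 + 3j − 1,
and (j+1)^3 + (j+1)^2 − 2·(j+1) − 1 = j^3 + 4j^2 + 3j − 1.
By induction, s_n = n^3 + n^2 − 2n − 1 for all n ≥ 1.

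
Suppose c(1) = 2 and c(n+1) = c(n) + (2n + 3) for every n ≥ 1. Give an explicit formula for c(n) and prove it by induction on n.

Claim: c(n) = n^2 + 2n − 1.

Base case: c(1) = 2, and 1^2 + 2·1 − 1 = 2.
Assume c(r) = r^2 + 2r − 1.
Then c(r+1) = c(r) + (2r + 3) = (r^2 + 2r − 1) + (2r + 3) = r^2 + 4r + 2,
and (r+1)^2 + 2·(r+1) − 1 = r^2 + 4r + 2.
This completes the inductive step, so c(n) = n^2 + 2n − 1 for all n ≥ 1.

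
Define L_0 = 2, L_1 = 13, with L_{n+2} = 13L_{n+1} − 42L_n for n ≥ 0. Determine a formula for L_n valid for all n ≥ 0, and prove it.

Claim: L_n = 7^n + 6^n.

Base cases: L_0 = 2 and 7^0 + 6^0 = 2; L_1 = 13 and 7^1 + 6^1 = 13.
Assume L_j = 7^j + 6^j for all 0 ≤ j ≤ r, where r ≥ 1.
Then L_{r+1} = 13L_r − 42L_{r−1} = 13·(7^r + 6^r) − 42·(7^{r−1} + 6^{r−1}) = (13·7 − 42)7^{r−1} + (13·6 − 42)6^{r−1} = 49·7^{r−1} + 36·6^{r−1} = 7^{r+1} + 6^{r+1}.
So the formula holds for r+1, and by strong induction L_n = 7^n + 6^n for all n ≥ 0.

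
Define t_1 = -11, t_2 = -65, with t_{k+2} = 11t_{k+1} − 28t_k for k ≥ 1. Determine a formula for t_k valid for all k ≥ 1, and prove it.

Claim: t_k = -4^k − 7^k.

Base cases: t_1 = -11 and -4^1 − 7^1 = -11; t_2 = -65 and -4^2 − 7^2 = -65.
Assume t_j = -4^j − 7^j for all 1 ≤ j ≤ m, where m ≥ 2.
Then t_{m+1} = 11t_m − 28t_{m−1} = 11·(-4^m − 7^m) − 28·(-4^{m−1} − 7^{m−1}) = -(11·4 − 28)4^{m−1} − (11·7 − 28)7^{m−1} = -16·4^{m−1} − 49·7^{m−1} = -4^{m+1} − 7^{m+1}.
Hence t_k = -4^k − 7^k for every k ≥ 1, by strong induction.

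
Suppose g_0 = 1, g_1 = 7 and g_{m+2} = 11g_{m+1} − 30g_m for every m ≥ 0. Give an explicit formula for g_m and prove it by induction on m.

Claim: g_m = -5^m + 2·6^m.

Base cases: g_0 = 1 and -5^0 + 2·6^0 = 1; g_1 = 7 and -5^1 + 2·6^1 = 7.
Assume g_i = -5^i + 2·6^i for all 0 ≤ i ≤ j, where j ≥ 1.
Then g_{j+1} = 11g_j − 30g_{j−1} = 11·(-5^j + 2·6^j) − 30·(-5^{j−1} + 2·6^{j−1}) = -(11·5 − 30)5^{j−1} + 2·(11·6 − 30)6^{j−1} = -25·5^{j−1} + 72·6^{j−1} = -5^{j+1} + 2·6^{j+1}.
Hence g_m = -5^m + 2·6^m for every m ≥ 0, by strong induction.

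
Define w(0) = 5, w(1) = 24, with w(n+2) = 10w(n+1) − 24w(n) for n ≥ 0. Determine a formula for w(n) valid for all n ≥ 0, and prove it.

Claim: w(n) = 3·4^n + 2·6^n.

Base cases: w(0) = 5 and 3·4^0 + 2·6^0 = 5; w(1) = 24 and 3·4^1 + 2·6^1 = 24.
Assume w(j) = 3·4^j + 2·6^j for all 0 ≤ j ≤ k, where k ≥ 1.
Then w(k+1) = 10w(k) − 24w(k−1) = 10·(3·4^k + 2·6^k) − 24·(3·4^{k−1} + 2·6^{k−1}) = 3·(10·4 − 24)4^{k−1} + 2·(10·6 − 24)6^{k−1} = 48·4^{k−1} + 72·6^{k−1} = 3·4^{k+1} + 2·6^{k+1}.
This completes the inductive step, so w(n) = 3·4^n + 2·6^n for all n ≥ 0.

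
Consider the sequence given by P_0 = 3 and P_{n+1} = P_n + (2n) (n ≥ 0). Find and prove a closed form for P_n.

Claim: P_n = n^2 − n + 3.

Base case: P_0 = 3, and 0^2 − 0 + 3 = 3.
Assume P_j = j^2 − j + 3.
Then P_{j+1} = P_j + (2j) = (j^2 − j + 3) + (2j) = j^2 + j + 3,
and (j+1)^2 − (j+1) + 3 = j^2 + j + 3.
Hence P_n = n^2 − n + 3 for every n ≥ 0, by induction.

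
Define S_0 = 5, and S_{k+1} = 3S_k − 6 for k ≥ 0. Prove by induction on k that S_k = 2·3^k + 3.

Base case: S_0 = 5, and 2·3^0 + 3 = 2 + 3 = 5.
Assume S_j = 2·3^j + 3 for some j ≥ 0.
Then S_{j+1} = 3S_j − 6 = 3·(2·3^j + 3) − 6 = 6·3^j + 9 − 6 = 2·3^{j+1} + 3.
This completes the inductive step, so S_k = 2·3^k + 3 for all k ≥ 0.

S_k = 2·3^k + 3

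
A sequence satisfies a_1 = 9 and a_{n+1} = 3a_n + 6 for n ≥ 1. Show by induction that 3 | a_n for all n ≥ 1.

Base case: a_1 = 9 = 3·3, so 3 | a_1.
Assume 3 | a_k, so a_k = 3t for some integer t.
Then a_{k+1} = 3a_k + 6 = 3·(3t) + 6 = 3(3t + 2), so 3 | a_{k+1}.
This completes the inductive step, so 3 | a_n for all n ≥ 1.

3 | a_n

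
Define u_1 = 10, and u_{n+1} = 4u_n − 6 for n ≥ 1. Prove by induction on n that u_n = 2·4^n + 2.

Base case: u_1 = 10, and 2·4^1 + 2 = 8 + 2 = 10.
Assume u_r = 2·4^r + 2 for some r ≥ 1.
Then u_{r+1} = 4u_r − 6 = 4·(2·4^r + 2) − 6 = 8·4^r + 8 − 6 = 2·4^{r+1} + 2.
So the formula holds for r+1, and by induction u_n = 2·4^n + 2 for all n ≥ 1.

u_n = 2·4^n + 2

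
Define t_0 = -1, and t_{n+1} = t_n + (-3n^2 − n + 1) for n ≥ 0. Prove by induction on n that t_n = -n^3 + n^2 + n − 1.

Base case: t_0 = -1, and -0^3 + 0^2 + 0 − 1 = -1.
Assume t_m = -m^3 + m^2 + m − 1.
Then t_{m+1} = t_m + (-3m^2 − m + 1) = (-m^3 + m^2 + m − 1) + (-3m^2 − m + 1) = -m^3 − 2m^2,
and -(m+1)^3 + (m+1)^2 + (m+1) − 1 = -m^3 − 2m^2.
This completes the inductive step, so t_n = -n^3 + n^2 + n − 1 for all n ≥ 0.

t_n = -n^3 + n^2 + n − 1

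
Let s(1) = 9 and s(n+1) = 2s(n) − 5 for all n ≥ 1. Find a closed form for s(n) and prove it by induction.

Claim: s(n) = 2^{n+1} + 5.

Base case: s(1) = 9, and 2^{1+1} + 5 = 4 + 5 = 9.
Assume s(k) = 2^{k+1} + 5 for some k ≥ 1.
Then s(k+1) = 2s(k) − 5 = 2·(2^{k+1} + 5) − 5 = 2^{k+2} + 10 − 5 = 2^{k+2} + 5.
So the formula holds for k+1, and by induction s(n) = 2^{n+1} + 5 for all n ≥ 1.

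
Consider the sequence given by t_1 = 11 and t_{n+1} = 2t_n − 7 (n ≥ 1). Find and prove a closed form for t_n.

Claim: t_n = 2^{n+1} + 7.

Base case: t_1 = 11, and 2^{1+1} + 7 = 4 + 7 = 11.
Assume t_j = 2^{j+1} + 7 for some j ≥ 1.
Then t_{j+1} = 2t_j − 7 = 2·(2^{j+1} + 7) − 7 = 2^{j+2} + 14 − 7 = 2^{j+2} + 7.
Hence t_n = 2^{n+1} + 7 for every n ≥ 1, by induction.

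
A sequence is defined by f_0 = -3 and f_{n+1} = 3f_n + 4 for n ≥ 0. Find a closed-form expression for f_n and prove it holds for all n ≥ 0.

Claim: f_n = -3^n − 2.

Base case: f_0 = -3, and -3^0 − 2 = -1 − 2 = -3.
Assume f_j = -3^j − 2 for some j ≥ 0.
Then f_{j+1} = 3f_j + 4 = 3·(-3^j − 2) + 4 = -3^{j+1} − 6 + 4 = -3^{j+1} − 2.
By induction, f_n = -3^n − 2 for all n ≥ 0.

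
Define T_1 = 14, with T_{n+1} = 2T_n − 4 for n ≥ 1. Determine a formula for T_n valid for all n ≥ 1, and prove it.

Claim: T_n = 5·2^n + 4.

Base case: T_1 = 14, and 5·2^1 + 4 = 10 + 4 = 14.
Assume T_r = 5·2^r + 4 for some r ≥ 1.
Then T_{r+1} = 2T_r − 4 = 2·(5·2^r + 4) − 4 = 10·2^r + 8 − 4 = 5·2^{r+1} + 4.
This completes the inductive step, so T_n = 5·2^n + 4 for all n ≥ 1.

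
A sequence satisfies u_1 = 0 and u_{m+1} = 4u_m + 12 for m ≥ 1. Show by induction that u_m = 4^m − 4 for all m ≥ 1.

Base case: u_1 = 0, and 4^1 − 4 = 4 − 4 = 0.
Assume u_k = 4^k − 4 for some k ≥ 1.
Then u_{k+1} = 4u_k + 12 = 4·(4^k − 4) + 12 = 4^{k+1} − 16 + 12 = 4^{k+1} − 4.
Hence u_m = 4^m − 4 for every m ≥ 1, by induction.

u_m = 4^m − 4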